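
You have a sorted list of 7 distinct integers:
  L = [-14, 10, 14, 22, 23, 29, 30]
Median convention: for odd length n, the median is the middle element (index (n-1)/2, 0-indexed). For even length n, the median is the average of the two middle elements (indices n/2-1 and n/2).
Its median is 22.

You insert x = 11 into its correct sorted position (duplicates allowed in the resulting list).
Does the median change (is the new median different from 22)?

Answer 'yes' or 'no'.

Answer: yes

Derivation:
Old median = 22
Insert x = 11
New median = 18
Changed? yes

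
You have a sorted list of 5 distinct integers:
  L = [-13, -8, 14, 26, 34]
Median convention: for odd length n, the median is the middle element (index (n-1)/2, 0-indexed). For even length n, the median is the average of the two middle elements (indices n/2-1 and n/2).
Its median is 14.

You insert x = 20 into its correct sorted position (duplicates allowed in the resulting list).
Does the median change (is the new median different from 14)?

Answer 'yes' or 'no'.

Old median = 14
Insert x = 20
New median = 17
Changed? yes

Answer: yes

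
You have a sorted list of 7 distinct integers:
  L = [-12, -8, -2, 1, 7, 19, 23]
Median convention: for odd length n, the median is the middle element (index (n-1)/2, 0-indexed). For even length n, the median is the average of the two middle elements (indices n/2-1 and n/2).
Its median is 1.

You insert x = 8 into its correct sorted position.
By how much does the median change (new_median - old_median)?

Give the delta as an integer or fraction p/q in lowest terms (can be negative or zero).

Old median = 1
After inserting x = 8: new sorted = [-12, -8, -2, 1, 7, 8, 19, 23]
New median = 4
Delta = 4 - 1 = 3

Answer: 3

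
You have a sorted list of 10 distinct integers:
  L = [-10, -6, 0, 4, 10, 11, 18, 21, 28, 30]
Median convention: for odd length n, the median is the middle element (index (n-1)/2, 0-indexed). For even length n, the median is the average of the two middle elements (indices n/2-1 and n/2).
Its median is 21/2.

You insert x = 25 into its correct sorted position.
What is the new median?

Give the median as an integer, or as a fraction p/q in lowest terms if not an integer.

Old list (sorted, length 10): [-10, -6, 0, 4, 10, 11, 18, 21, 28, 30]
Old median = 21/2
Insert x = 25
Old length even (10). Middle pair: indices 4,5 = 10,11.
New length odd (11). New median = single middle element.
x = 25: 8 elements are < x, 2 elements are > x.
New sorted list: [-10, -6, 0, 4, 10, 11, 18, 21, 25, 28, 30]
New median = 11

Answer: 11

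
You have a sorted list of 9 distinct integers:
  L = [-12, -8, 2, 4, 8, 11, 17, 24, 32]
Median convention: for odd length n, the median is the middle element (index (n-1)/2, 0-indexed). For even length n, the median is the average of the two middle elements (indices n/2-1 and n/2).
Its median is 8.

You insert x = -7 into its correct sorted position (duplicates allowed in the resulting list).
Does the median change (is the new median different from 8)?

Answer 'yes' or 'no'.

Old median = 8
Insert x = -7
New median = 6
Changed? yes

Answer: yes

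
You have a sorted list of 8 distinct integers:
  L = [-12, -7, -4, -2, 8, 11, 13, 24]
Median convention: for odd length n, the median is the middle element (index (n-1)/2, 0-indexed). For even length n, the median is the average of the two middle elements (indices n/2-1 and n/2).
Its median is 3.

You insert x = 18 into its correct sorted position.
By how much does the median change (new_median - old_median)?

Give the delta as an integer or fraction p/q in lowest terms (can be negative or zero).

Old median = 3
After inserting x = 18: new sorted = [-12, -7, -4, -2, 8, 11, 13, 18, 24]
New median = 8
Delta = 8 - 3 = 5

Answer: 5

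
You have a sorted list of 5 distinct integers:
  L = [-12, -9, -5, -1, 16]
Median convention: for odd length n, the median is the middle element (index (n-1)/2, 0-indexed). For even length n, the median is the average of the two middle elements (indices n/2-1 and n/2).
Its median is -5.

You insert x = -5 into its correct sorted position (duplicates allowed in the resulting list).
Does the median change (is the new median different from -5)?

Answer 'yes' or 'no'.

Old median = -5
Insert x = -5
New median = -5
Changed? no

Answer: no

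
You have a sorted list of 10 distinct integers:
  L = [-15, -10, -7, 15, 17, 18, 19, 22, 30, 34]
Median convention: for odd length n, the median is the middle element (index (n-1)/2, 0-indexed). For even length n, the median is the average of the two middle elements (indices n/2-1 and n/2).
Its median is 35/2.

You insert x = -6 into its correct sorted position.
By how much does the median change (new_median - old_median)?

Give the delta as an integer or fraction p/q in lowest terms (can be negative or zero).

Answer: -1/2

Derivation:
Old median = 35/2
After inserting x = -6: new sorted = [-15, -10, -7, -6, 15, 17, 18, 19, 22, 30, 34]
New median = 17
Delta = 17 - 35/2 = -1/2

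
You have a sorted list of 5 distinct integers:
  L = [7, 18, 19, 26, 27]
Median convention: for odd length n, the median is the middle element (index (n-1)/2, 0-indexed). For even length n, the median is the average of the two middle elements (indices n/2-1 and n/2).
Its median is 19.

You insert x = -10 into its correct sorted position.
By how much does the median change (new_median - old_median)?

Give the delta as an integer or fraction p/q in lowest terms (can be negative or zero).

Old median = 19
After inserting x = -10: new sorted = [-10, 7, 18, 19, 26, 27]
New median = 37/2
Delta = 37/2 - 19 = -1/2

Answer: -1/2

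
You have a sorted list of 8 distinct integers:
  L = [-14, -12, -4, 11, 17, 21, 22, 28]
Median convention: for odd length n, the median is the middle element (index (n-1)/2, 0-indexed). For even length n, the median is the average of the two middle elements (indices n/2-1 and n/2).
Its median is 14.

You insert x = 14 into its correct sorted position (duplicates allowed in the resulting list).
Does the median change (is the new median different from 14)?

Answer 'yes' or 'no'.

Answer: no

Derivation:
Old median = 14
Insert x = 14
New median = 14
Changed? no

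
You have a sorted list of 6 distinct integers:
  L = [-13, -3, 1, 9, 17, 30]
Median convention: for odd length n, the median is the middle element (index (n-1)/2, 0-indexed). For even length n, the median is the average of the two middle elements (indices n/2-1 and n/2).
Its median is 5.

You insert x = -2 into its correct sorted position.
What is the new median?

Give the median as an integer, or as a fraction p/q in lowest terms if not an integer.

Old list (sorted, length 6): [-13, -3, 1, 9, 17, 30]
Old median = 5
Insert x = -2
Old length even (6). Middle pair: indices 2,3 = 1,9.
New length odd (7). New median = single middle element.
x = -2: 2 elements are < x, 4 elements are > x.
New sorted list: [-13, -3, -2, 1, 9, 17, 30]
New median = 1

Answer: 1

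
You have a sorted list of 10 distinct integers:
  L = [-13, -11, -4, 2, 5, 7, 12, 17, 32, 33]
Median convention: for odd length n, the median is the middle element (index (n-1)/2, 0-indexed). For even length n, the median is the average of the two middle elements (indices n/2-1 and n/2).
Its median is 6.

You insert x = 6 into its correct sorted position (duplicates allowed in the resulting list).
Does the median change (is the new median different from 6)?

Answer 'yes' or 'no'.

Answer: no

Derivation:
Old median = 6
Insert x = 6
New median = 6
Changed? no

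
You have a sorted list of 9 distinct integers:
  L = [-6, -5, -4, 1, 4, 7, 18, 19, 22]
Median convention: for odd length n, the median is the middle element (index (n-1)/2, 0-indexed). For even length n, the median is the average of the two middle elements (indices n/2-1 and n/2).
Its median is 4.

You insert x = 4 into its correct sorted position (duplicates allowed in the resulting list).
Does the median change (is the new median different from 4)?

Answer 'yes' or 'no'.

Old median = 4
Insert x = 4
New median = 4
Changed? no

Answer: no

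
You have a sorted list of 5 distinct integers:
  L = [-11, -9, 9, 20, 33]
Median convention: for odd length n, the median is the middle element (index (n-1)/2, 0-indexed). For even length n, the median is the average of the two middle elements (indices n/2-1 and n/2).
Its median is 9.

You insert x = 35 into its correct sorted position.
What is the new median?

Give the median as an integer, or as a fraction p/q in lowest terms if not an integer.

Answer: 29/2

Derivation:
Old list (sorted, length 5): [-11, -9, 9, 20, 33]
Old median = 9
Insert x = 35
Old length odd (5). Middle was index 2 = 9.
New length even (6). New median = avg of two middle elements.
x = 35: 5 elements are < x, 0 elements are > x.
New sorted list: [-11, -9, 9, 20, 33, 35]
New median = 29/2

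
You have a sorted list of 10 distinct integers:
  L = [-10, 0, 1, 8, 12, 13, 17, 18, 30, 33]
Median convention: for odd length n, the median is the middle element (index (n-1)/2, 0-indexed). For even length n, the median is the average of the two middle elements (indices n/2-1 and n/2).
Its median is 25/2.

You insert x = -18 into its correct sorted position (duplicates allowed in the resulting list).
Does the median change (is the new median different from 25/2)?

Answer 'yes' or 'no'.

Old median = 25/2
Insert x = -18
New median = 12
Changed? yes

Answer: yes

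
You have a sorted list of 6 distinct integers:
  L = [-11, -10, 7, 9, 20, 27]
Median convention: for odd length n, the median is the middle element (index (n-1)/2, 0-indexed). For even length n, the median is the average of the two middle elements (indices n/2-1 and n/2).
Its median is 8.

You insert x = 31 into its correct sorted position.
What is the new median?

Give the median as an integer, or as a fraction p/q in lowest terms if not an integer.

Old list (sorted, length 6): [-11, -10, 7, 9, 20, 27]
Old median = 8
Insert x = 31
Old length even (6). Middle pair: indices 2,3 = 7,9.
New length odd (7). New median = single middle element.
x = 31: 6 elements are < x, 0 elements are > x.
New sorted list: [-11, -10, 7, 9, 20, 27, 31]
New median = 9

Answer: 9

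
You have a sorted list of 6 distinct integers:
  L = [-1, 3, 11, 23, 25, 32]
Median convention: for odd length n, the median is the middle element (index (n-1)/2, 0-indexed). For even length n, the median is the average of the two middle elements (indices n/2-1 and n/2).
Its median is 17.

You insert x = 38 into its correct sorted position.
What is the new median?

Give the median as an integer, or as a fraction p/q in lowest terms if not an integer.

Old list (sorted, length 6): [-1, 3, 11, 23, 25, 32]
Old median = 17
Insert x = 38
Old length even (6). Middle pair: indices 2,3 = 11,23.
New length odd (7). New median = single middle element.
x = 38: 6 elements are < x, 0 elements are > x.
New sorted list: [-1, 3, 11, 23, 25, 32, 38]
New median = 23

Answer: 23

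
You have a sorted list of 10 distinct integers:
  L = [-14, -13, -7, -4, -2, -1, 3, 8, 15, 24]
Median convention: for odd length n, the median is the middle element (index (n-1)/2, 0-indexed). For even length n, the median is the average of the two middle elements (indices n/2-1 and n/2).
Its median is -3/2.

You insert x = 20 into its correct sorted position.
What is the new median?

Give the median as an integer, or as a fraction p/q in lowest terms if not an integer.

Old list (sorted, length 10): [-14, -13, -7, -4, -2, -1, 3, 8, 15, 24]
Old median = -3/2
Insert x = 20
Old length even (10). Middle pair: indices 4,5 = -2,-1.
New length odd (11). New median = single middle element.
x = 20: 9 elements are < x, 1 elements are > x.
New sorted list: [-14, -13, -7, -4, -2, -1, 3, 8, 15, 20, 24]
New median = -1

Answer: -1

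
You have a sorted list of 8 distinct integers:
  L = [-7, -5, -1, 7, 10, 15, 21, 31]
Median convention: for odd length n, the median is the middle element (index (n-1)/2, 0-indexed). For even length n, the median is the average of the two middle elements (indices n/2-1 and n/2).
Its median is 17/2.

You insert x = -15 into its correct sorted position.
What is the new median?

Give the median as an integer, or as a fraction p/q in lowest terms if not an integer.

Answer: 7

Derivation:
Old list (sorted, length 8): [-7, -5, -1, 7, 10, 15, 21, 31]
Old median = 17/2
Insert x = -15
Old length even (8). Middle pair: indices 3,4 = 7,10.
New length odd (9). New median = single middle element.
x = -15: 0 elements are < x, 8 elements are > x.
New sorted list: [-15, -7, -5, -1, 7, 10, 15, 21, 31]
New median = 7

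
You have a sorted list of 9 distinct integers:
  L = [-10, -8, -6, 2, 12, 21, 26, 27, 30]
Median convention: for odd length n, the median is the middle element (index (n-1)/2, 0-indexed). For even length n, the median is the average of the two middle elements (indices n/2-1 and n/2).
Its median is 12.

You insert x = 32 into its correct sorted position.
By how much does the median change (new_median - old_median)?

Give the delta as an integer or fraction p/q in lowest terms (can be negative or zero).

Old median = 12
After inserting x = 32: new sorted = [-10, -8, -6, 2, 12, 21, 26, 27, 30, 32]
New median = 33/2
Delta = 33/2 - 12 = 9/2

Answer: 9/2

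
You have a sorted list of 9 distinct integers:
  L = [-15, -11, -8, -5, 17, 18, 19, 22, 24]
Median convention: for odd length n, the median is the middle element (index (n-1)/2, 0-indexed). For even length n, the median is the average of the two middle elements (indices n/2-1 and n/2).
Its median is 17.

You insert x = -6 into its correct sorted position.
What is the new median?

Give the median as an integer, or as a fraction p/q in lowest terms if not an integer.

Answer: 6

Derivation:
Old list (sorted, length 9): [-15, -11, -8, -5, 17, 18, 19, 22, 24]
Old median = 17
Insert x = -6
Old length odd (9). Middle was index 4 = 17.
New length even (10). New median = avg of two middle elements.
x = -6: 3 elements are < x, 6 elements are > x.
New sorted list: [-15, -11, -8, -6, -5, 17, 18, 19, 22, 24]
New median = 6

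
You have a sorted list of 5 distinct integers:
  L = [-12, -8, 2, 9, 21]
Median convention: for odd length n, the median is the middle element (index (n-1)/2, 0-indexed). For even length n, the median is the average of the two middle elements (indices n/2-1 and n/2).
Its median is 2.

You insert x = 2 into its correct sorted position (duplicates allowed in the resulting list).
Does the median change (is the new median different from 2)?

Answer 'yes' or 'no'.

Answer: no

Derivation:
Old median = 2
Insert x = 2
New median = 2
Changed? no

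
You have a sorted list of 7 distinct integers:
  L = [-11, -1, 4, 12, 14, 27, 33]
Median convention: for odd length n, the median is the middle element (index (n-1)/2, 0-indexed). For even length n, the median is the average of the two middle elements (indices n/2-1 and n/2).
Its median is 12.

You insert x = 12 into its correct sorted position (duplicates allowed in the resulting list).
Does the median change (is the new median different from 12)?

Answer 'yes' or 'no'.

Old median = 12
Insert x = 12
New median = 12
Changed? no

Answer: no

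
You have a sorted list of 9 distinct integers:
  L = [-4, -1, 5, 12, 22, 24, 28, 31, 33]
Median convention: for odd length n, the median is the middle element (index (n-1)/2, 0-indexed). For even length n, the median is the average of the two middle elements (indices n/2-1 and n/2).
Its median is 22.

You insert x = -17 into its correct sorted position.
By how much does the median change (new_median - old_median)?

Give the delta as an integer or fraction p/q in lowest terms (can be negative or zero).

Old median = 22
After inserting x = -17: new sorted = [-17, -4, -1, 5, 12, 22, 24, 28, 31, 33]
New median = 17
Delta = 17 - 22 = -5

Answer: -5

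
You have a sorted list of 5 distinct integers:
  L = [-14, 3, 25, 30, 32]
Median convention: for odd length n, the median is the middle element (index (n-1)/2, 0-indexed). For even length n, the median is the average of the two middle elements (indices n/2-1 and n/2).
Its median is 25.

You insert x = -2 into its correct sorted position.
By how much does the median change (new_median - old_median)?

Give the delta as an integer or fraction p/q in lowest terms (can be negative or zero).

Old median = 25
After inserting x = -2: new sorted = [-14, -2, 3, 25, 30, 32]
New median = 14
Delta = 14 - 25 = -11

Answer: -11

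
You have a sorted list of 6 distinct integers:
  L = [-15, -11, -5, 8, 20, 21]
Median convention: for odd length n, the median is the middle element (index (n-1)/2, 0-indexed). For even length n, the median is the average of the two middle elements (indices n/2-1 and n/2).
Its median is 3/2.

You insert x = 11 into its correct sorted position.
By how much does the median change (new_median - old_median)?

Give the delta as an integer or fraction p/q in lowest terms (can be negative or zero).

Answer: 13/2

Derivation:
Old median = 3/2
After inserting x = 11: new sorted = [-15, -11, -5, 8, 11, 20, 21]
New median = 8
Delta = 8 - 3/2 = 13/2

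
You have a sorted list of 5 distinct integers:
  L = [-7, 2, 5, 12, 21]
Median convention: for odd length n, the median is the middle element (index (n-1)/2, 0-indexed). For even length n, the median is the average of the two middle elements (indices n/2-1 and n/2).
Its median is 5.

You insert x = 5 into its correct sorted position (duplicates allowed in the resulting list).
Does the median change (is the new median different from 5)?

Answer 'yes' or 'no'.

Answer: no

Derivation:
Old median = 5
Insert x = 5
New median = 5
Changed? no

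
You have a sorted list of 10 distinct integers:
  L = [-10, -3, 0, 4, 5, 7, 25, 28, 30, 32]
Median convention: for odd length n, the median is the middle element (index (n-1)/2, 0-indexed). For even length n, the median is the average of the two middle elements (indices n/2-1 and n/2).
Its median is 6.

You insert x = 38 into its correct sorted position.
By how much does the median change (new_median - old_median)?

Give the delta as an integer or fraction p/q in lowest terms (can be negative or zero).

Answer: 1

Derivation:
Old median = 6
After inserting x = 38: new sorted = [-10, -3, 0, 4, 5, 7, 25, 28, 30, 32, 38]
New median = 7
Delta = 7 - 6 = 1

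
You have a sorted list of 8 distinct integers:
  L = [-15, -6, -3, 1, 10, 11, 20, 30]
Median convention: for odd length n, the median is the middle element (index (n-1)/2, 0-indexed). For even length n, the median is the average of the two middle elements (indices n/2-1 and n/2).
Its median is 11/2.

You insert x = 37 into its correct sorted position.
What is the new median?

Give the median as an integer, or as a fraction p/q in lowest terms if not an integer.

Answer: 10

Derivation:
Old list (sorted, length 8): [-15, -6, -3, 1, 10, 11, 20, 30]
Old median = 11/2
Insert x = 37
Old length even (8). Middle pair: indices 3,4 = 1,10.
New length odd (9). New median = single middle element.
x = 37: 8 elements are < x, 0 elements are > x.
New sorted list: [-15, -6, -3, 1, 10, 11, 20, 30, 37]
New median = 10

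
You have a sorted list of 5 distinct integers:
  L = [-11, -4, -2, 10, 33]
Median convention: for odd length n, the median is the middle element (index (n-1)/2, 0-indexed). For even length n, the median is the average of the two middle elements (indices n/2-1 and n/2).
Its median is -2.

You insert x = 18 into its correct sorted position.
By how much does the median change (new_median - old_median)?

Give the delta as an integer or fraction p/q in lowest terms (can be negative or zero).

Answer: 6

Derivation:
Old median = -2
After inserting x = 18: new sorted = [-11, -4, -2, 10, 18, 33]
New median = 4
Delta = 4 - -2 = 6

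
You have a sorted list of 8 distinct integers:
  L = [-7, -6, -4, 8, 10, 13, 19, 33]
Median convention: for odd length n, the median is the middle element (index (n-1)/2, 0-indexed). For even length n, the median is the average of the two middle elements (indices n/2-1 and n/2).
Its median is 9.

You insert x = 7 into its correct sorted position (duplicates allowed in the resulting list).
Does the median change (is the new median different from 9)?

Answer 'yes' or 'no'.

Old median = 9
Insert x = 7
New median = 8
Changed? yes

Answer: yes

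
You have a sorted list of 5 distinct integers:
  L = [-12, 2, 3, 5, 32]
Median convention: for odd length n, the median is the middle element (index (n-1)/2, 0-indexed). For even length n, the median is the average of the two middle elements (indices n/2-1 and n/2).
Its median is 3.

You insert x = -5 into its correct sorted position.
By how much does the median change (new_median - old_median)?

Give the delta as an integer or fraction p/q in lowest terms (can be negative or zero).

Answer: -1/2

Derivation:
Old median = 3
After inserting x = -5: new sorted = [-12, -5, 2, 3, 5, 32]
New median = 5/2
Delta = 5/2 - 3 = -1/2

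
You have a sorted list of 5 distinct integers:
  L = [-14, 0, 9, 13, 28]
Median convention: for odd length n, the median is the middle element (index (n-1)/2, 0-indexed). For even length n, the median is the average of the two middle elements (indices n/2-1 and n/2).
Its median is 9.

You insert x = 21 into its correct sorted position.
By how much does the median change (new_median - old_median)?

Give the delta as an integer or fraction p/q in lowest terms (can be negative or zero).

Answer: 2

Derivation:
Old median = 9
After inserting x = 21: new sorted = [-14, 0, 9, 13, 21, 28]
New median = 11
Delta = 11 - 9 = 2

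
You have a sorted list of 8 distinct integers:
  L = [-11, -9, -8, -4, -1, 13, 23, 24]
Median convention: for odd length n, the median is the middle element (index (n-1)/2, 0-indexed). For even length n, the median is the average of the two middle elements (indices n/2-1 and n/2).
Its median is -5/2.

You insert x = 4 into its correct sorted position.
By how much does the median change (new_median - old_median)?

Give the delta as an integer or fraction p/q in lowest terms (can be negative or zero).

Answer: 3/2

Derivation:
Old median = -5/2
After inserting x = 4: new sorted = [-11, -9, -8, -4, -1, 4, 13, 23, 24]
New median = -1
Delta = -1 - -5/2 = 3/2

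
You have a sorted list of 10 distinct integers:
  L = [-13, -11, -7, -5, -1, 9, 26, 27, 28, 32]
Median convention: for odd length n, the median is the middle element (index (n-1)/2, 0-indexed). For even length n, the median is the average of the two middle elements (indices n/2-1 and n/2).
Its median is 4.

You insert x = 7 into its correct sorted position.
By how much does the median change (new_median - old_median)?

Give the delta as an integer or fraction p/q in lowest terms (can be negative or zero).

Answer: 3

Derivation:
Old median = 4
After inserting x = 7: new sorted = [-13, -11, -7, -5, -1, 7, 9, 26, 27, 28, 32]
New median = 7
Delta = 7 - 4 = 3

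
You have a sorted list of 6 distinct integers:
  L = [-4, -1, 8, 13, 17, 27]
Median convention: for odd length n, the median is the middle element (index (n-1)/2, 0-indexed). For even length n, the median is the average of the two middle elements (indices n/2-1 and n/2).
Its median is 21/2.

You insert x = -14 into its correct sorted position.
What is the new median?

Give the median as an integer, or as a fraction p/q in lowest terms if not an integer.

Answer: 8

Derivation:
Old list (sorted, length 6): [-4, -1, 8, 13, 17, 27]
Old median = 21/2
Insert x = -14
Old length even (6). Middle pair: indices 2,3 = 8,13.
New length odd (7). New median = single middle element.
x = -14: 0 elements are < x, 6 elements are > x.
New sorted list: [-14, -4, -1, 8, 13, 17, 27]
New median = 8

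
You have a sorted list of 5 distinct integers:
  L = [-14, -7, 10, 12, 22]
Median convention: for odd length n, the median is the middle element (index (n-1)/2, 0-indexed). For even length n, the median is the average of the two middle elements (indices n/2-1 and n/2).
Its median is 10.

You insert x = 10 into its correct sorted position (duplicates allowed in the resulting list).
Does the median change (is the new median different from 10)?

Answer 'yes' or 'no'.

Old median = 10
Insert x = 10
New median = 10
Changed? no

Answer: no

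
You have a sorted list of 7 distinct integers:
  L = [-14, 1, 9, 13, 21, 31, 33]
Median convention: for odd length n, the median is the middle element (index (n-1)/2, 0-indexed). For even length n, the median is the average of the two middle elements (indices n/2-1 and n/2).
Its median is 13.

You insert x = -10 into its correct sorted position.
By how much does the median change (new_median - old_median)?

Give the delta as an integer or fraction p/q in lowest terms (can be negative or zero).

Answer: -2

Derivation:
Old median = 13
After inserting x = -10: new sorted = [-14, -10, 1, 9, 13, 21, 31, 33]
New median = 11
Delta = 11 - 13 = -2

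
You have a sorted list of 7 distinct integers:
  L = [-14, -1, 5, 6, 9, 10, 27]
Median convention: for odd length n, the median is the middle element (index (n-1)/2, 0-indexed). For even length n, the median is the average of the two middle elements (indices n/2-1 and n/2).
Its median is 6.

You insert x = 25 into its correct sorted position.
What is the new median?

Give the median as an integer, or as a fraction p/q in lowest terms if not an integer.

Answer: 15/2

Derivation:
Old list (sorted, length 7): [-14, -1, 5, 6, 9, 10, 27]
Old median = 6
Insert x = 25
Old length odd (7). Middle was index 3 = 6.
New length even (8). New median = avg of two middle elements.
x = 25: 6 elements are < x, 1 elements are > x.
New sorted list: [-14, -1, 5, 6, 9, 10, 25, 27]
New median = 15/2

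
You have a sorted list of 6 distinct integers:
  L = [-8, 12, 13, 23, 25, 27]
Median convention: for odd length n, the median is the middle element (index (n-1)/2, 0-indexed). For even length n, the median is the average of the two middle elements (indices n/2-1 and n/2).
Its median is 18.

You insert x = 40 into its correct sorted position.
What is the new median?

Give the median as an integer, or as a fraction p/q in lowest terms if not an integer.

Old list (sorted, length 6): [-8, 12, 13, 23, 25, 27]
Old median = 18
Insert x = 40
Old length even (6). Middle pair: indices 2,3 = 13,23.
New length odd (7). New median = single middle element.
x = 40: 6 elements are < x, 0 elements are > x.
New sorted list: [-8, 12, 13, 23, 25, 27, 40]
New median = 23

Answer: 23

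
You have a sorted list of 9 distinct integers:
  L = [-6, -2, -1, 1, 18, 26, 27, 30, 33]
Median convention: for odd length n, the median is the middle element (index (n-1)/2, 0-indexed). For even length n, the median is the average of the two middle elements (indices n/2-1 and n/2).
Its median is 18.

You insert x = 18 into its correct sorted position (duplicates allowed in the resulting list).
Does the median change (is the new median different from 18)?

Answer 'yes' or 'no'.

Old median = 18
Insert x = 18
New median = 18
Changed? no

Answer: no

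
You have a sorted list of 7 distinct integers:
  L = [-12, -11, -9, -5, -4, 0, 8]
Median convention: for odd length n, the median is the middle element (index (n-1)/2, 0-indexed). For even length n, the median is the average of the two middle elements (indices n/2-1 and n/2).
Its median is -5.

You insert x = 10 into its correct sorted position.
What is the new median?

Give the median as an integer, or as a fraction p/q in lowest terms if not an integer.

Answer: -9/2

Derivation:
Old list (sorted, length 7): [-12, -11, -9, -5, -4, 0, 8]
Old median = -5
Insert x = 10
Old length odd (7). Middle was index 3 = -5.
New length even (8). New median = avg of two middle elements.
x = 10: 7 elements are < x, 0 elements are > x.
New sorted list: [-12, -11, -9, -5, -4, 0, 8, 10]
New median = -9/2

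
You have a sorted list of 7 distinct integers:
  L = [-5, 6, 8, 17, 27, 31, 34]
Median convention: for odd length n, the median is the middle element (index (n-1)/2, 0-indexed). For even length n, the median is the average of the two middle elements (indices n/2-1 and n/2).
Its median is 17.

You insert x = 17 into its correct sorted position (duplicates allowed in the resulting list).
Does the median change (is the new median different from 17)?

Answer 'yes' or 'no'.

Answer: no

Derivation:
Old median = 17
Insert x = 17
New median = 17
Changed? no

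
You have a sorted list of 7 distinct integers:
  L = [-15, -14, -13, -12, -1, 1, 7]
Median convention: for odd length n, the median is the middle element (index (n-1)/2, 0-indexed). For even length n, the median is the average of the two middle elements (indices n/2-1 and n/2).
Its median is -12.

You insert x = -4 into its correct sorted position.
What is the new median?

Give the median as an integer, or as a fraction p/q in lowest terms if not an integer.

Answer: -8

Derivation:
Old list (sorted, length 7): [-15, -14, -13, -12, -1, 1, 7]
Old median = -12
Insert x = -4
Old length odd (7). Middle was index 3 = -12.
New length even (8). New median = avg of two middle elements.
x = -4: 4 elements are < x, 3 elements are > x.
New sorted list: [-15, -14, -13, -12, -4, -1, 1, 7]
New median = -8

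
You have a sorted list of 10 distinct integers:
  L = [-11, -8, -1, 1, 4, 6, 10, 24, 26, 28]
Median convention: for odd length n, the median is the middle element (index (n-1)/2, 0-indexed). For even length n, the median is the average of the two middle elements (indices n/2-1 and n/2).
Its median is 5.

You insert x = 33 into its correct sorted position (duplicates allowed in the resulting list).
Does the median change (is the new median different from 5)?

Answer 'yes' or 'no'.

Answer: yes

Derivation:
Old median = 5
Insert x = 33
New median = 6
Changed? yes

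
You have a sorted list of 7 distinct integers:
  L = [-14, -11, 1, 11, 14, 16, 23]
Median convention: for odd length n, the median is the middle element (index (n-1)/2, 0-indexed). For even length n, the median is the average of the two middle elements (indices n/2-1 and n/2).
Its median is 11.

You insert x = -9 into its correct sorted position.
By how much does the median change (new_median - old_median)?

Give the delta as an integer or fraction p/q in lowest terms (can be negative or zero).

Answer: -5

Derivation:
Old median = 11
After inserting x = -9: new sorted = [-14, -11, -9, 1, 11, 14, 16, 23]
New median = 6
Delta = 6 - 11 = -5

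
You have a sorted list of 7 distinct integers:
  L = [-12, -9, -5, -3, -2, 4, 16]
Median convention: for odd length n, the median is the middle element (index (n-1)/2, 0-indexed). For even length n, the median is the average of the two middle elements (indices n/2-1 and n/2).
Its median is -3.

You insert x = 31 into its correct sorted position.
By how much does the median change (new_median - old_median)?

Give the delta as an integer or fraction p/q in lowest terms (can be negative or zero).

Answer: 1/2

Derivation:
Old median = -3
After inserting x = 31: new sorted = [-12, -9, -5, -3, -2, 4, 16, 31]
New median = -5/2
Delta = -5/2 - -3 = 1/2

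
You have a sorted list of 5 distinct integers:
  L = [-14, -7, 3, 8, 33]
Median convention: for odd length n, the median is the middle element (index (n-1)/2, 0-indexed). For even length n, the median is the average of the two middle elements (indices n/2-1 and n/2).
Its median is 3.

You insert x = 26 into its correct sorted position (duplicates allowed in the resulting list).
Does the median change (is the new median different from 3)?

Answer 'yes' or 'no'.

Old median = 3
Insert x = 26
New median = 11/2
Changed? yes

Answer: yes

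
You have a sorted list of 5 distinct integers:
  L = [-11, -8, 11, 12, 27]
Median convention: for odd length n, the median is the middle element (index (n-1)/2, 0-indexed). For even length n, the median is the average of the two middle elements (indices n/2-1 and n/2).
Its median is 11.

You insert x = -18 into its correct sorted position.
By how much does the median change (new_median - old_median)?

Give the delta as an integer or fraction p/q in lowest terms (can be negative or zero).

Answer: -19/2

Derivation:
Old median = 11
After inserting x = -18: new sorted = [-18, -11, -8, 11, 12, 27]
New median = 3/2
Delta = 3/2 - 11 = -19/2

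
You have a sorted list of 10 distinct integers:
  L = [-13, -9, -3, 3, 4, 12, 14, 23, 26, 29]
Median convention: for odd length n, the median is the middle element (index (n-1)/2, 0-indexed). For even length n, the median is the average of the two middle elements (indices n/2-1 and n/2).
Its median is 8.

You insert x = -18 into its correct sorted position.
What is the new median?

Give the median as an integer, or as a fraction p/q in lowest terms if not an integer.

Old list (sorted, length 10): [-13, -9, -3, 3, 4, 12, 14, 23, 26, 29]
Old median = 8
Insert x = -18
Old length even (10). Middle pair: indices 4,5 = 4,12.
New length odd (11). New median = single middle element.
x = -18: 0 elements are < x, 10 elements are > x.
New sorted list: [-18, -13, -9, -3, 3, 4, 12, 14, 23, 26, 29]
New median = 4

Answer: 4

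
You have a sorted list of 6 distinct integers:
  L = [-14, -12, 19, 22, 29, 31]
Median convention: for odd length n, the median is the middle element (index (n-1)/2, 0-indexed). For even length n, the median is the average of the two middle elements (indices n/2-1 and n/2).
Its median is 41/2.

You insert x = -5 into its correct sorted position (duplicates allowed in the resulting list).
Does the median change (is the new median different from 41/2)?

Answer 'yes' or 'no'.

Answer: yes

Derivation:
Old median = 41/2
Insert x = -5
New median = 19
Changed? yes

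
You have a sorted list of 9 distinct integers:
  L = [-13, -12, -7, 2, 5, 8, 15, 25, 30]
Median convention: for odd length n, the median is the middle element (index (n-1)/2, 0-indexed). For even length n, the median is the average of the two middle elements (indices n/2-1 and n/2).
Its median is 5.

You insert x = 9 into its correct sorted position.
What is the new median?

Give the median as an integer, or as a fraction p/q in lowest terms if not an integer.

Old list (sorted, length 9): [-13, -12, -7, 2, 5, 8, 15, 25, 30]
Old median = 5
Insert x = 9
Old length odd (9). Middle was index 4 = 5.
New length even (10). New median = avg of two middle elements.
x = 9: 6 elements are < x, 3 elements are > x.
New sorted list: [-13, -12, -7, 2, 5, 8, 9, 15, 25, 30]
New median = 13/2

Answer: 13/2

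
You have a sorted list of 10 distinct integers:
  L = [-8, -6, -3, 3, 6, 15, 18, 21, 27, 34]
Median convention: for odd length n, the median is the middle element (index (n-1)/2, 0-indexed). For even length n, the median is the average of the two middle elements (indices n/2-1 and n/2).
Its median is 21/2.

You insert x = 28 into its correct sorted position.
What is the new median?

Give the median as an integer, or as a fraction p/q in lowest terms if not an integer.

Answer: 15

Derivation:
Old list (sorted, length 10): [-8, -6, -3, 3, 6, 15, 18, 21, 27, 34]
Old median = 21/2
Insert x = 28
Old length even (10). Middle pair: indices 4,5 = 6,15.
New length odd (11). New median = single middle element.
x = 28: 9 elements are < x, 1 elements are > x.
New sorted list: [-8, -6, -3, 3, 6, 15, 18, 21, 27, 28, 34]
New median = 15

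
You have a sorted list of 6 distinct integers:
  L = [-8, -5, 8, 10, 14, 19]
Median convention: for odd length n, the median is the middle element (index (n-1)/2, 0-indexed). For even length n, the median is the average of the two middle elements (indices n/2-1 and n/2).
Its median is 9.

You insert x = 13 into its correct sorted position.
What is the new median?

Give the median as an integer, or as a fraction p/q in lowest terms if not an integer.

Old list (sorted, length 6): [-8, -5, 8, 10, 14, 19]
Old median = 9
Insert x = 13
Old length even (6). Middle pair: indices 2,3 = 8,10.
New length odd (7). New median = single middle element.
x = 13: 4 elements are < x, 2 elements are > x.
New sorted list: [-8, -5, 8, 10, 13, 14, 19]
New median = 10

Answer: 10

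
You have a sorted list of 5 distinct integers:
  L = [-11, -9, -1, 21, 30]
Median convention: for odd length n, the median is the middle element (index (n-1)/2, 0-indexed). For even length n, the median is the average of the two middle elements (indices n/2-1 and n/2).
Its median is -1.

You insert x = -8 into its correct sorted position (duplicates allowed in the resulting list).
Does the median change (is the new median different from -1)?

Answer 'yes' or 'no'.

Old median = -1
Insert x = -8
New median = -9/2
Changed? yes

Answer: yes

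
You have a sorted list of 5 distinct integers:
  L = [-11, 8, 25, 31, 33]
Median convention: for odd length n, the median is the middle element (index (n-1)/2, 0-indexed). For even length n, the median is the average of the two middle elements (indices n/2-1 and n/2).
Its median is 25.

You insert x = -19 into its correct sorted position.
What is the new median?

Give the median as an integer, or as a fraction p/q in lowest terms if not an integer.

Old list (sorted, length 5): [-11, 8, 25, 31, 33]
Old median = 25
Insert x = -19
Old length odd (5). Middle was index 2 = 25.
New length even (6). New median = avg of two middle elements.
x = -19: 0 elements are < x, 5 elements are > x.
New sorted list: [-19, -11, 8, 25, 31, 33]
New median = 33/2

Answer: 33/2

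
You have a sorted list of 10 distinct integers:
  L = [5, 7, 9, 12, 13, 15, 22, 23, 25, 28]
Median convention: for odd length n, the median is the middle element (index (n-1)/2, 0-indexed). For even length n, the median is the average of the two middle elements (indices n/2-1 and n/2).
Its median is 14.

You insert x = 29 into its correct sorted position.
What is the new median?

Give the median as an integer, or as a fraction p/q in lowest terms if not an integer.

Answer: 15

Derivation:
Old list (sorted, length 10): [5, 7, 9, 12, 13, 15, 22, 23, 25, 28]
Old median = 14
Insert x = 29
Old length even (10). Middle pair: indices 4,5 = 13,15.
New length odd (11). New median = single middle element.
x = 29: 10 elements are < x, 0 elements are > x.
New sorted list: [5, 7, 9, 12, 13, 15, 22, 23, 25, 28, 29]
New median = 15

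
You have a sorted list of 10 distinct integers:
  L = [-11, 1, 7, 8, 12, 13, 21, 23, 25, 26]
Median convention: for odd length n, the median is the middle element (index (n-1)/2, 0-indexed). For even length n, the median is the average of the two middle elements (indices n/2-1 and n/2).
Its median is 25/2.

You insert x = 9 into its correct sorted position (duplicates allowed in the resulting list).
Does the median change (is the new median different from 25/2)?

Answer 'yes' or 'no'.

Answer: yes

Derivation:
Old median = 25/2
Insert x = 9
New median = 12
Changed? yes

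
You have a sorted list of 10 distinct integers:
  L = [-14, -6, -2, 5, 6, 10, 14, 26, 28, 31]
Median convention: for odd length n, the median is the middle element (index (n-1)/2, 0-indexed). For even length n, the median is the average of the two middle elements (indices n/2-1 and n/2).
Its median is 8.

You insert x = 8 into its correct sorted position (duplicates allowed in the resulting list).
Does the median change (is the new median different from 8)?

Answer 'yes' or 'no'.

Old median = 8
Insert x = 8
New median = 8
Changed? no

Answer: no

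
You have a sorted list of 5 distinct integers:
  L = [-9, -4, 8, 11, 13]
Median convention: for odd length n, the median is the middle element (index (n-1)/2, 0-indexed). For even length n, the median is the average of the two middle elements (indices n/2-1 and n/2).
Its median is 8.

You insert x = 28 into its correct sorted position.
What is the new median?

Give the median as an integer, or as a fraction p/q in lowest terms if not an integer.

Old list (sorted, length 5): [-9, -4, 8, 11, 13]
Old median = 8
Insert x = 28
Old length odd (5). Middle was index 2 = 8.
New length even (6). New median = avg of two middle elements.
x = 28: 5 elements are < x, 0 elements are > x.
New sorted list: [-9, -4, 8, 11, 13, 28]
New median = 19/2

Answer: 19/2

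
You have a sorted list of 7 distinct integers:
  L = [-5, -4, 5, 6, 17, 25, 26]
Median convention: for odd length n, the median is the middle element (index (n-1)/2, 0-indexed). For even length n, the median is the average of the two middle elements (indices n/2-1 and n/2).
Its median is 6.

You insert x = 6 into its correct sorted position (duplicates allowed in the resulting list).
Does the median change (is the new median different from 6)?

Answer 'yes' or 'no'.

Answer: no

Derivation:
Old median = 6
Insert x = 6
New median = 6
Changed? no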